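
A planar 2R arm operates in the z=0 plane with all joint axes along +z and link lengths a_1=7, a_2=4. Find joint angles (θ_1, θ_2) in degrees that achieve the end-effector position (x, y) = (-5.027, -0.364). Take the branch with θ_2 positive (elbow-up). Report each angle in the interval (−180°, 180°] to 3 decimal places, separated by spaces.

150.003 134.998

cos θ_2 = (25.4032−7²−4²)/(2·7·4) = -0.7071; θ_2 = 134.9983° (elbow-up)
β = atan2(-0.3640,-5.0270) = -175.8585°; ψ = atan2(2.8285,4.1717) = 34.1385°
θ_1 = β − ψ = -209.9970°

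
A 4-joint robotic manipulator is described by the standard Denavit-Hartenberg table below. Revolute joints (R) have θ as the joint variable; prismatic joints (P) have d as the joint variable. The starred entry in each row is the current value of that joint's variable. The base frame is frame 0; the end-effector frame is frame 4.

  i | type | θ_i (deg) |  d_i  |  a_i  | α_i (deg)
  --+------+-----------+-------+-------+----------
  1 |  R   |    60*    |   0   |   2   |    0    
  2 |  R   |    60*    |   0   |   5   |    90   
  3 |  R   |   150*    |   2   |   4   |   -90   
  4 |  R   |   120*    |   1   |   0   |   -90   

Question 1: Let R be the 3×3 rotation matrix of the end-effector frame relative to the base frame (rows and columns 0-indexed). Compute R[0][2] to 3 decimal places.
End-effector z-axis (col 2 of R) = (0.0580,0.8995,-0.4330)
R[0][2] = 0.0580

0.058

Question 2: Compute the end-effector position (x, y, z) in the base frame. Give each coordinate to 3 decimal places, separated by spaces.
after link 1: o_1 = (1.0000, 1.7321, 0.0000)
after link 2: o_2 = (-1.5000, 6.0622, 0.0000)
after link 3: o_3 = (1.9641, 4.0622, 2.0000)
after link 4: o_4 = (2.2141, 3.6292, 1.1340)

2.214 3.629 1.134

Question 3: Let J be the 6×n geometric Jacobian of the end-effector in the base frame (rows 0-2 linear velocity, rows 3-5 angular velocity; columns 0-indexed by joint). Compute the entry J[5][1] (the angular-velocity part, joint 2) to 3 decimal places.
axis z_1 = (0.0000,0.0000,1.0000); lever o_n−o_1 = (1.2141,1.8971,1.1340)
cross product → J_v[:, 1] = (-1.8971,1.2141,0.0000)
J_ω[:, 1] = z_1
entry J[5][1] = 1.0000

1.000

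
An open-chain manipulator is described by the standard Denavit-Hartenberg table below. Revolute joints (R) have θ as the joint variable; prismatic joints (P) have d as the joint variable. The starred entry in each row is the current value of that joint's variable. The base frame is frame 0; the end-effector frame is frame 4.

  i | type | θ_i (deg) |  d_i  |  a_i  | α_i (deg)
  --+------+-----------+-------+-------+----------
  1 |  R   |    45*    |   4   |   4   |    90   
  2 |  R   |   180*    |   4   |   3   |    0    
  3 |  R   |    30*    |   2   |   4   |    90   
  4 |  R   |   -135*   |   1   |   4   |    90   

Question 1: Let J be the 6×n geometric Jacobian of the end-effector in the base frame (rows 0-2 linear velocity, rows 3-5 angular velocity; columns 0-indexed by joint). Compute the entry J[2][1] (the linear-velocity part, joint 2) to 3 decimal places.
axis z_1 = (0.7071,-0.7071,0.0000); lever o_n−o_1 = (-0.9497,-5.4350,0.2802)
cross product → J_v[:, 1] = (-0.1982,-0.1982,-4.5146)
J_ω[:, 1] = z_1
entry J[2][1] = -4.5146

-4.515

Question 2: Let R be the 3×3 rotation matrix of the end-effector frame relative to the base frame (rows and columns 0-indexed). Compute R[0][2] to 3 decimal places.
End-effector z-axis (col 2 of R) = (0.9330,-0.0670,0.3536)
R[0][2] = 0.9330

0.933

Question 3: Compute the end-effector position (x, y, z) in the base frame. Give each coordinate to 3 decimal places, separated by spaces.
after link 1: o_1 = (2.8284, 2.8284, 4.0000)
after link 2: o_2 = (3.5355, -2.1213, 4.0000)
after link 3: o_3 = (2.5003, -5.9850, 2.0000)
after link 4: o_4 = (1.8788, -2.6065, 4.2802)

1.879 -2.607 4.280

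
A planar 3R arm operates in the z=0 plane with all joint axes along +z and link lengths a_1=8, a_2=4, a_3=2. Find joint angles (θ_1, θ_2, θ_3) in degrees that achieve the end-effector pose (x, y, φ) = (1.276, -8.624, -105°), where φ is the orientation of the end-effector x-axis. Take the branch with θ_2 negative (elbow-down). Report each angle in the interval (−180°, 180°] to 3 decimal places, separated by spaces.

-44.996 -119.998 59.994

wrist centre = target − a_3·(cos φ, sin φ) = (1.7936, -6.6921)
cos θ_2 = (48.0020−8²−4²)/(2·8·4) = -0.5000; θ_2 = -119.9979° (elbow-down)
β = atan2(-6.6921,1.7936) = -74.9961°; ψ = atan2(-3.4642,6.0001) = -30.0000°
θ_1 = β − ψ = -44.9961°
θ_3 = φ − θ_1 − θ_2 = 59.9941° (wrapped to (-180°,180°])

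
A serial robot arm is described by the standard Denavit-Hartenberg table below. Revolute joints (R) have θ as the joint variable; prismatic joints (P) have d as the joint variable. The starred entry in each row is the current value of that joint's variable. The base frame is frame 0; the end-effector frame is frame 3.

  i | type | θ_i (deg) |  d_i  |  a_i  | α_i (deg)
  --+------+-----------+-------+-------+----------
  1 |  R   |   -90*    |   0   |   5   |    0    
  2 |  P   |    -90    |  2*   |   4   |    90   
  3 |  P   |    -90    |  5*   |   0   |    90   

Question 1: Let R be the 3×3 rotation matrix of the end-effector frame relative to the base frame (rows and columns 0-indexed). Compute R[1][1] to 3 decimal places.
1.000

End-effector y-axis (col 1 of R) = (-0.0000,1.0000,0.0000)
R[1][1] = 1.0000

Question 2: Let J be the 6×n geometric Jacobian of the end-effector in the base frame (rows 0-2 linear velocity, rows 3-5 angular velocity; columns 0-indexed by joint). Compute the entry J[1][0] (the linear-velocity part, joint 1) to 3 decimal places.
axis z_0 = ẑ; lever o_n−o_0 = (-4.0000,-0.0000,2.0000)
cross product → J_v[:, 0] = (0.0000,-4.0000,0.0000)
J_ω[:, 0] = z_0
entry J[1][0] = -4.0000

-4.000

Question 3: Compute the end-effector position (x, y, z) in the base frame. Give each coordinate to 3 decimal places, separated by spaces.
after link 1: o_1 = (0.0000, -5.0000, 0.0000)
after link 2: o_2 = (-4.0000, -5.0000, 2.0000)
after link 3: o_3 = (-4.0000, -0.0000, 2.0000)

-4.000 -0.000 2.000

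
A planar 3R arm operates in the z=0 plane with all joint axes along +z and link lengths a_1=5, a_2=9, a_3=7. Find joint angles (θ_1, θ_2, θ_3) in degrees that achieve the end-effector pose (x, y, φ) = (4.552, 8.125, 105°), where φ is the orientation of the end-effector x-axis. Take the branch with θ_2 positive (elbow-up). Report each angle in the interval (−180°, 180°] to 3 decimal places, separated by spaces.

wrist centre = target − a_3·(cos φ, sin φ) = (6.3637, 1.3635)
cos θ_2 = (42.3563−5²−9²)/(2·5·9) = -0.7072; θ_2 = 135.0037° (elbow-up)
β = atan2(1.3635,6.3637) = 12.0936°; ψ = atan2(6.3636,-1.3644) = 102.1012°
θ_1 = β − ψ = -90.0077°
θ_3 = φ − θ_1 − θ_2 = 60.0040° (wrapped to (-180°,180°])

-90.008 135.004 60.004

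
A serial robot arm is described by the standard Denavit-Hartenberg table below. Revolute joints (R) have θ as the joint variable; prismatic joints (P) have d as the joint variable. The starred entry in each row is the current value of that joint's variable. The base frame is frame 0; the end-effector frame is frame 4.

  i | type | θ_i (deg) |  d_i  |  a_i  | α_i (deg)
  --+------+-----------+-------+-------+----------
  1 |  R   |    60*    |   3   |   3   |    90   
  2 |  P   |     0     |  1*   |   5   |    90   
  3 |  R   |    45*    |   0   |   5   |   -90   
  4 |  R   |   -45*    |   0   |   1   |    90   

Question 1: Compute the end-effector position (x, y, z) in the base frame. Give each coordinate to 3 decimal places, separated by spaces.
after link 1: o_1 = (1.5000, 2.5981, 3.0000)
after link 2: o_2 = (4.8660, 6.4282, 3.0000)
after link 3: o_3 = (9.6957, 7.7223, 3.0000)
after link 4: o_4 = (10.3787, 7.9053, 2.2929)

10.379 7.905 2.293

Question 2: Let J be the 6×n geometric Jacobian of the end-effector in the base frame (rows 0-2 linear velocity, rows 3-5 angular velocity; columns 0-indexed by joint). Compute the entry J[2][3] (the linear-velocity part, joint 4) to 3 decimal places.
0.707

axis z_3 = (0.2588,-0.9659,0.0000); lever o_n−o_3 = (0.6830,0.1830,-0.7071)
cross product → J_v[:, 3] = (0.6830,0.1830,0.7071)
J_ω[:, 3] = z_3
entry J[2][3] = 0.7071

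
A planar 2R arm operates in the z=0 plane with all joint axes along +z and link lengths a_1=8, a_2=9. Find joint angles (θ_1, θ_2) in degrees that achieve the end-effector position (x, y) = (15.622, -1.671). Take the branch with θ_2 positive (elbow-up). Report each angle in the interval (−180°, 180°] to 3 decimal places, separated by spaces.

-29.996 44.991

cos θ_2 = (246.8391−8²−9²)/(2·8·9) = 0.7072; θ_2 = 44.9911° (elbow-up)
β = atan2(-1.6710,15.6220) = -6.1054°; ψ = atan2(6.3630,14.3649) = 23.8910°
θ_1 = β − ψ = -29.9964°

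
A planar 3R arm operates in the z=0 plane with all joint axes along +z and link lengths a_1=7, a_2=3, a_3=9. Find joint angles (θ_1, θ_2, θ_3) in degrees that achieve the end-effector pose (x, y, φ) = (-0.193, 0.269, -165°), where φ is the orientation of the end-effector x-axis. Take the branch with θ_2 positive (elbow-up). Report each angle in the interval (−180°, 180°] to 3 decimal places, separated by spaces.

0.004 59.989 135.007

wrist centre = target − a_3·(cos φ, sin φ) = (8.5003, 2.5984)
cos θ_2 = (79.0072−7²−3²)/(2·7·3) = 0.5002; θ_2 = 59.9887° (elbow-up)
β = atan2(2.5984,8.5003) = 16.9973°; ψ = atan2(2.5978,8.5005) = 16.9933°
θ_1 = β − ψ = 0.0040°
θ_3 = φ − θ_1 − θ_2 = 135.0073° (wrapped to (-180°,180°])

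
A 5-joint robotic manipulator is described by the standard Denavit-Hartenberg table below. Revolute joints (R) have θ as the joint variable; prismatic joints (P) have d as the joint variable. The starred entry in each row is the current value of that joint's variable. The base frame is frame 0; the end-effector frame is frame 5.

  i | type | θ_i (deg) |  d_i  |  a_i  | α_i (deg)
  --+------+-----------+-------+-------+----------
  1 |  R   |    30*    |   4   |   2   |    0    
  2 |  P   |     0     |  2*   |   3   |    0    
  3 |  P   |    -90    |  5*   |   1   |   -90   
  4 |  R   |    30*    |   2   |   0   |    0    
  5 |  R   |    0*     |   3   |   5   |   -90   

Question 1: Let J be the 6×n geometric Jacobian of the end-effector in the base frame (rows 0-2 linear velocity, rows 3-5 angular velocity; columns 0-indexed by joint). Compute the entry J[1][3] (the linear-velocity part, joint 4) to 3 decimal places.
axis z_3 = (0.8660,0.5000,0.0000); lever o_n−o_3 = (6.4952,-1.2500,-2.5000)
cross product → J_v[:, 3] = (-1.2500,2.1651,-4.3301)
J_ω[:, 3] = z_3
entry J[1][3] = 2.1651

2.165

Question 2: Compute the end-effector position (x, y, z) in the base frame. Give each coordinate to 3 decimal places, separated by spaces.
after link 1: o_1 = (1.7321, 1.0000, 4.0000)
after link 2: o_2 = (4.3301, 2.5000, 6.0000)
after link 3: o_3 = (4.8301, 1.6340, 11.0000)
after link 4: o_4 = (6.5622, 2.6340, 11.0000)
after link 5: o_5 = (11.3253, 0.3840, 8.5000)

11.325 0.384 8.500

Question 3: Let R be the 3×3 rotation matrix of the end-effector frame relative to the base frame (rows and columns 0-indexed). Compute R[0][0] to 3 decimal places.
0.433

End-effector x-axis (col 0 of R) = (0.4330,-0.7500,-0.5000)
R[0][0] = 0.4330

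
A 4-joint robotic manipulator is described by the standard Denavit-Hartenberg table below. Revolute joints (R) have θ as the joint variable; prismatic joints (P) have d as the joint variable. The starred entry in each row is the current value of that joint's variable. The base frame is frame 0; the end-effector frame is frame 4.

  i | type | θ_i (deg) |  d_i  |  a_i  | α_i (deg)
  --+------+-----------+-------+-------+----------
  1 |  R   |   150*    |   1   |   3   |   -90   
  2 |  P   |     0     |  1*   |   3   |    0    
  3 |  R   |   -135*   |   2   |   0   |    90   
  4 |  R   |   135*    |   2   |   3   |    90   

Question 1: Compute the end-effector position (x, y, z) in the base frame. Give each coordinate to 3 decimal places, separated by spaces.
-7.831 -1.392 -1.914

after link 1: o_1 = (-2.5981, 1.5000, 1.0000)
after link 2: o_2 = (-5.6962, 2.1340, 1.0000)
after link 3: o_3 = (-6.6962, 0.4019, 1.0000)
after link 4: o_4 = (-7.8311, -1.3923, -1.9142)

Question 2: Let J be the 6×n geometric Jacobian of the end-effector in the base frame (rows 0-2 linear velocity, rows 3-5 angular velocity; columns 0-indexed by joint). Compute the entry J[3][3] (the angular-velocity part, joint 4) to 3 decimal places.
0.612

axis z_3 = (0.6124,-0.3536,-0.7071); lever o_n−o_3 = (-1.1350,-1.7942,-2.9142)
cross product → J_v[:, 3] = (-0.2384,2.5871,-1.5000)
J_ω[:, 3] = z_3
entry J[3][3] = 0.6124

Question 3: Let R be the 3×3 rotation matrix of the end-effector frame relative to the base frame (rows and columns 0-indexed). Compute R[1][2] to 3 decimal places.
End-effector z-axis (col 2 of R) = (0.0795,-0.8624,0.5000)
R[1][2] = -0.8624

-0.862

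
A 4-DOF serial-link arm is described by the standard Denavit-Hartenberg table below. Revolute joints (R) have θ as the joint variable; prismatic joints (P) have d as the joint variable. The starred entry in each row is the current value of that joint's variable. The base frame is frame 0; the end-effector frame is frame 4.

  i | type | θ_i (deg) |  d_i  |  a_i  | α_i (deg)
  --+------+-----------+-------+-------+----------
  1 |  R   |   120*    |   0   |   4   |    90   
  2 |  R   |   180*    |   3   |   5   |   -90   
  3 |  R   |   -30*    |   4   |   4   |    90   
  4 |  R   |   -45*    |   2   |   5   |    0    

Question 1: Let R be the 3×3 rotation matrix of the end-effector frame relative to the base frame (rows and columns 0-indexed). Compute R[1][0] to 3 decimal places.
-0.354

End-effector x-axis (col 0 of R) = (0.6124,-0.3536,0.7071)
R[1][0] = -0.3536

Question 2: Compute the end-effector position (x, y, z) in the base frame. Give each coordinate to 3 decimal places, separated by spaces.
after link 1: o_1 = (-2.0000, 3.4641, 0.0000)
after link 2: o_2 = (3.0981, 0.6340, 0.0000)
after link 3: o_3 = (6.5622, -1.3660, -4.0000)
after link 4: o_4 = (10.6240, -1.4017, -0.4645)

10.624 -1.402 -0.464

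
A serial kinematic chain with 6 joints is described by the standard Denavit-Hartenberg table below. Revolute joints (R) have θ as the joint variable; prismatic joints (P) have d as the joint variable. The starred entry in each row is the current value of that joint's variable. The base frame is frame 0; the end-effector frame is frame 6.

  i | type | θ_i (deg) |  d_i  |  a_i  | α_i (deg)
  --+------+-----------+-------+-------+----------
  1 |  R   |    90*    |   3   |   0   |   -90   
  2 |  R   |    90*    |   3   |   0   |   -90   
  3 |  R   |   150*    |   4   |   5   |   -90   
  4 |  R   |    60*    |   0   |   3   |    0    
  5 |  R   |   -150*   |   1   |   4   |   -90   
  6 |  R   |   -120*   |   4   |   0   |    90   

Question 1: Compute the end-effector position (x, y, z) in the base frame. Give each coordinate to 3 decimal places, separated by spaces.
after link 1: o_1 = (0.0000, 0.0000, 3.0000)
after link 2: o_2 = (-3.0000, 0.0000, 3.0000)
after link 3: o_3 = (-0.5000, -4.0000, 7.3301)
after link 4: o_4 = (0.2500, -1.4019, 8.6292)
after link 5: o_5 = (-0.6160, -5.4019, 9.1292)
after link 6: o_6 = (1.3840, -5.4019, 12.5933)

1.384 -5.402 12.593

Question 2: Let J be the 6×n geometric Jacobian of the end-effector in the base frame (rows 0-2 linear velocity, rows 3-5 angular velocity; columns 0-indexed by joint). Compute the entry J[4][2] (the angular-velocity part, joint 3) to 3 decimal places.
axis z_2 = (-0.0000,-1.0000,-0.0000); lever o_n−o_2 = (4.3840,-5.4019,9.5933)
cross product → J_v[:, 2] = (-9.5933,0.0000,4.3840)
J_ω[:, 2] = z_2
entry J[4][2] = -1.0000

-1.000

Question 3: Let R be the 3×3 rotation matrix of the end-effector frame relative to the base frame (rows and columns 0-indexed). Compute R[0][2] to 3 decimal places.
End-effector z-axis (col 2 of R) = (0.4330,0.8660,-0.2500)
R[0][2] = 0.4330

0.433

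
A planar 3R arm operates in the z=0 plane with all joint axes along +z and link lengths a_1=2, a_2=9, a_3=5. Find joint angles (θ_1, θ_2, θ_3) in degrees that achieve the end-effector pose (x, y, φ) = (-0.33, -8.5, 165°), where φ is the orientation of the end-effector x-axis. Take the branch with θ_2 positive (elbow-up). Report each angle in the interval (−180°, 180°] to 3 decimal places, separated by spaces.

wrist centre = target − a_3·(cos φ, sin φ) = (4.4996, -9.7941)
cos θ_2 = (116.1710−2²−9²)/(2·2·9) = 0.8659; θ_2 = 30.0189° (elbow-up)
β = atan2(-9.7941,4.4996) = -65.3249°; ψ = atan2(4.5026,9.7927) = 24.6924°
θ_1 = β − ψ = -90.0172°
θ_3 = φ − θ_1 − θ_2 = -135.0017° (wrapped to (-180°,180°])

-90.017 30.019 -135.002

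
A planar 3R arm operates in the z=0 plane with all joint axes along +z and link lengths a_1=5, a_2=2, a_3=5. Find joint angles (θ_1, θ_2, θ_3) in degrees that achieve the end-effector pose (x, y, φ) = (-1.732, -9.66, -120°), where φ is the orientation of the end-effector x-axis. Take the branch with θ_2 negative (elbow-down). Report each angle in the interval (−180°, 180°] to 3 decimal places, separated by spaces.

wrist centre = target − a_3·(cos φ, sin φ) = (0.7680, -5.3299)
cos θ_2 = (28.9974−5²−2²)/(2·5·2) = -0.0001; θ_2 = -90.0075° (elbow-down)
β = atan2(-5.3299,0.7680) = -81.8005°; ψ = atan2(-2.0000,4.9997) = -21.8024°
θ_1 = β − ψ = -59.9980°
θ_3 = φ − θ_1 − θ_2 = 30.0056° (wrapped to (-180°,180°])

-59.998 -90.008 30.006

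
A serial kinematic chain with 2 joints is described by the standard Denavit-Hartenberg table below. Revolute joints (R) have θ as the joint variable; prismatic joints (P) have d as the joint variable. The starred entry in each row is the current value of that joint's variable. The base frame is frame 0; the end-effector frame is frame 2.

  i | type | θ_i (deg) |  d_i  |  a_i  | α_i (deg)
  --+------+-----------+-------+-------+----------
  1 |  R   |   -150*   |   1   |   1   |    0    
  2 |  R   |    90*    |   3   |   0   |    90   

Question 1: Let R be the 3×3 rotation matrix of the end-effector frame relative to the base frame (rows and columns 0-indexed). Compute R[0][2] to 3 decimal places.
End-effector z-axis (col 2 of R) = (-0.8660,-0.5000,0.0000)
R[0][2] = -0.8660

-0.866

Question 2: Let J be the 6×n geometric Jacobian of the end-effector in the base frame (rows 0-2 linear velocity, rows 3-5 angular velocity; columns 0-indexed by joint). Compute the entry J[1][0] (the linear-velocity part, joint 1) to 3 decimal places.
-0.866

axis z_0 = ẑ; lever o_n−o_0 = (-0.8660,-0.5000,4.0000)
cross product → J_v[:, 0] = (0.5000,-0.8660,0.0000)
J_ω[:, 0] = z_0
entry J[1][0] = -0.8660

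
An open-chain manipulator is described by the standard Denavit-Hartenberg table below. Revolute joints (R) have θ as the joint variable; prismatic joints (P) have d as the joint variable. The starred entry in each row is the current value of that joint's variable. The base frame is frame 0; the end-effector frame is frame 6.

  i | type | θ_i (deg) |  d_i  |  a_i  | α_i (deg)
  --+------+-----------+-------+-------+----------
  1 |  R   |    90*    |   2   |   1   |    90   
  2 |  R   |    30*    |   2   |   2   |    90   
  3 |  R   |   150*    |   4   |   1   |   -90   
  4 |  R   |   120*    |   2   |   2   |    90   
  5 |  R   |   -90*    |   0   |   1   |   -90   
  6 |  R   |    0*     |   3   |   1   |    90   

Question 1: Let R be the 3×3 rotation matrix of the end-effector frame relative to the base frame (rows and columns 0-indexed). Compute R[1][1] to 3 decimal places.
-0.058

End-effector y-axis (col 1 of R) = (-0.2500,-0.0580,0.9665)
R[1][1] = -0.0580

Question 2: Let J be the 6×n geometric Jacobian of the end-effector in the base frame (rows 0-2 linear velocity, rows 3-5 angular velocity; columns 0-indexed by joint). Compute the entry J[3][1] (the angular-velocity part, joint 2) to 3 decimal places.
axis z_1 = (1.0000,-0.0000,0.0000); lever o_n−o_1 = (1.2500,2.6920,1.9354)
cross product → J_v[:, 1] = (-0.0000,-1.9354,2.6920)
J_ω[:, 1] = z_1
entry J[3][1] = 1.0000

1.000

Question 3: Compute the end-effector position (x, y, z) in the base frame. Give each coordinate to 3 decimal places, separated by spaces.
after link 1: o_1 = (0.0000, 1.0000, 2.0000)
after link 2: o_2 = (2.0000, 2.7321, 3.0000)
after link 3: o_3 = (2.5000, 3.9821, -0.8971)
after link 4: o_4 = (0.2679, 3.0000, 0.5359)
after link 5: o_5 = (1.1340, 3.4330, 0.7859)
after link 6: o_6 = (1.2500, 3.6920, 3.9354)

1.250 3.692 3.935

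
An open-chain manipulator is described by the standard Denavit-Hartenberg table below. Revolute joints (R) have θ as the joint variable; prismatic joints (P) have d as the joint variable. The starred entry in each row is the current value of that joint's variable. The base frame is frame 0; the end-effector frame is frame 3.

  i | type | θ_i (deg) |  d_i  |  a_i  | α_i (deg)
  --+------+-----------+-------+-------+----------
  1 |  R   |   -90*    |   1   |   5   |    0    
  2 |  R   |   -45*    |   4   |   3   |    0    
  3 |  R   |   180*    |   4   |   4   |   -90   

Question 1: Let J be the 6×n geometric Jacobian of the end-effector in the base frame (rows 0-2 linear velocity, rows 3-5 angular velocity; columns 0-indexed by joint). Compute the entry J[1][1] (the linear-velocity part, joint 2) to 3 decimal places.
0.707

axis z_1 = (0.0000,0.0000,1.0000); lever o_n−o_1 = (0.7071,0.7071,8.0000)
cross product → J_v[:, 1] = (-0.7071,0.7071,0.0000)
J_ω[:, 1] = z_1
entry J[1][1] = 0.7071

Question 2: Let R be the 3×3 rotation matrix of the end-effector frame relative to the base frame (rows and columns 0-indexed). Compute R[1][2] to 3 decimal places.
End-effector z-axis (col 2 of R) = (-0.7071,0.7071,0.0000)
R[1][2] = 0.7071

0.707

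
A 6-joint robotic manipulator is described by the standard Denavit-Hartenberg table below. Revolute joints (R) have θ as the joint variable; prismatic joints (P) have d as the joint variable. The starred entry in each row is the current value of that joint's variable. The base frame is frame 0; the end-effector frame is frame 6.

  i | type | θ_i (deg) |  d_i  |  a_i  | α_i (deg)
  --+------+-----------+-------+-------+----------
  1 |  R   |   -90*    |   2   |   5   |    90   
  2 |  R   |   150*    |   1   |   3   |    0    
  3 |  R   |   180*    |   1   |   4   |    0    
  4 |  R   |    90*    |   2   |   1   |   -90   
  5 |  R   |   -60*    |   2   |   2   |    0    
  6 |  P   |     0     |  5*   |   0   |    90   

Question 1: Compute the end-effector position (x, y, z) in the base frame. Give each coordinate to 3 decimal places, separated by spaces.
-5.732 -0.804 6.732

after link 1: o_1 = (0.0000, -5.0000, 2.0000)
after link 2: o_2 = (-1.0000, -2.4019, 3.5000)
after link 3: o_3 = (-2.0000, -5.8660, 1.5000)
after link 4: o_4 = (-4.0000, -6.3660, 2.3660)
after link 5: o_5 = (-5.7321, -5.1340, 4.2321)
after link 6: o_6 = (-5.7321, -0.8038, 6.7321)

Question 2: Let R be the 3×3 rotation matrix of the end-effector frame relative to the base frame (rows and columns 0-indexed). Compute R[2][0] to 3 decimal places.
End-effector x-axis (col 0 of R) = (-0.8660,-0.2500,0.4330)
R[2][0] = 0.4330

0.433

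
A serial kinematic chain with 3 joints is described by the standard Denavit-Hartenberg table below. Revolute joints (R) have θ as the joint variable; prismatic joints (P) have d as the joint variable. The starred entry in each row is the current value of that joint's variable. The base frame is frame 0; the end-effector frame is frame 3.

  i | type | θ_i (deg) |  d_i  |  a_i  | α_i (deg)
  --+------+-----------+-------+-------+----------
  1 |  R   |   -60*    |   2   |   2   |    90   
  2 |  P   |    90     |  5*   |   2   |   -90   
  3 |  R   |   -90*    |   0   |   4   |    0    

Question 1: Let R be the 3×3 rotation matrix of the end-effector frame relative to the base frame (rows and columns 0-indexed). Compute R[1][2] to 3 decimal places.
0.866

End-effector z-axis (col 2 of R) = (-0.5000,0.8660,0.0000)
R[1][2] = 0.8660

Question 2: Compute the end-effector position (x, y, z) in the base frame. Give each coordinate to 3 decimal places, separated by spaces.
-6.794 -6.232 4.000

after link 1: o_1 = (1.0000, -1.7321, 2.0000)
after link 2: o_2 = (-3.3301, -4.2321, 4.0000)
after link 3: o_3 = (-6.7942, -6.2321, 4.0000)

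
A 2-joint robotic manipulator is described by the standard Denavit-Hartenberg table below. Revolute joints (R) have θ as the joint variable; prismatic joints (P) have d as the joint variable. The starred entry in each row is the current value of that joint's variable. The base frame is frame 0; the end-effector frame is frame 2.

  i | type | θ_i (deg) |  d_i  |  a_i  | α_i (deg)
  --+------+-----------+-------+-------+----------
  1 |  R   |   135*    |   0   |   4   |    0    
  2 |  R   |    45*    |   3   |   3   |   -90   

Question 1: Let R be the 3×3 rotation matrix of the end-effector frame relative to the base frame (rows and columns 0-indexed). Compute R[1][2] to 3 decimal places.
-1.000

End-effector z-axis (col 2 of R) = (-0.0000,-1.0000,0.0000)
R[1][2] = -1.0000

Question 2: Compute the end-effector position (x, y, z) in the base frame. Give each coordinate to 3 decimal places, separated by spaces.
-5.828 2.828 3.000

after link 1: o_1 = (-2.8284, 2.8284, 0.0000)
after link 2: o_2 = (-5.8284, 2.8284, 3.0000)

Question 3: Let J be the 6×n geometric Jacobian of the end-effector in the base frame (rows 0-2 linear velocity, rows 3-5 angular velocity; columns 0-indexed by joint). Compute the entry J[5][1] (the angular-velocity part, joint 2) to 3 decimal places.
axis z_1 = (0.0000,0.0000,1.0000); lever o_n−o_1 = (-3.0000,0.0000,3.0000)
cross product → J_v[:, 1] = (-0.0000,-3.0000,0.0000)
J_ω[:, 1] = z_1
entry J[5][1] = 1.0000

1.000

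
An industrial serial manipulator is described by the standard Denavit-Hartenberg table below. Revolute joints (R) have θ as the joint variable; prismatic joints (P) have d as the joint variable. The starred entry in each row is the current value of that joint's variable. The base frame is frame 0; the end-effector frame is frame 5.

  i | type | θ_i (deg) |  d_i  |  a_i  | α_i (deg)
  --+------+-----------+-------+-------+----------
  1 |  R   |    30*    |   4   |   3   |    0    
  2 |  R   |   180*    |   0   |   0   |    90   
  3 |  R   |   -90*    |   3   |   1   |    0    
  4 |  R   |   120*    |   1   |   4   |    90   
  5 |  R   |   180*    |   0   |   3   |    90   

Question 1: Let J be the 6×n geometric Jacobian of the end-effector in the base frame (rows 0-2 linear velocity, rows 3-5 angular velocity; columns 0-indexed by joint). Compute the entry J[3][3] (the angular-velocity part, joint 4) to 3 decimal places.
axis z_3 = (-0.5000,0.8660,0.0000); lever o_n−o_3 = (-1.2500,0.4330,0.5000)
cross product → J_v[:, 3] = (0.4330,0.2500,0.8660)
J_ω[:, 3] = z_3
entry J[3][3] = -0.5000

-0.500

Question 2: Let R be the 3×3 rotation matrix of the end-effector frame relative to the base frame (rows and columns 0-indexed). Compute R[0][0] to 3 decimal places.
0.750

End-effector x-axis (col 0 of R) = (0.7500,0.4330,-0.5000)
R[0][0] = 0.7500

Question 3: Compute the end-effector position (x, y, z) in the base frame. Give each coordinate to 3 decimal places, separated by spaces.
-0.152 4.531 3.500

after link 1: o_1 = (2.5981, 1.5000, 4.0000)
after link 2: o_2 = (2.5981, 1.5000, 4.0000)
after link 3: o_3 = (1.0981, 4.0981, 3.0000)
after link 4: o_4 = (-2.4019, 3.2321, 5.0000)
after link 5: o_5 = (-0.1519, 4.5311, 3.5000)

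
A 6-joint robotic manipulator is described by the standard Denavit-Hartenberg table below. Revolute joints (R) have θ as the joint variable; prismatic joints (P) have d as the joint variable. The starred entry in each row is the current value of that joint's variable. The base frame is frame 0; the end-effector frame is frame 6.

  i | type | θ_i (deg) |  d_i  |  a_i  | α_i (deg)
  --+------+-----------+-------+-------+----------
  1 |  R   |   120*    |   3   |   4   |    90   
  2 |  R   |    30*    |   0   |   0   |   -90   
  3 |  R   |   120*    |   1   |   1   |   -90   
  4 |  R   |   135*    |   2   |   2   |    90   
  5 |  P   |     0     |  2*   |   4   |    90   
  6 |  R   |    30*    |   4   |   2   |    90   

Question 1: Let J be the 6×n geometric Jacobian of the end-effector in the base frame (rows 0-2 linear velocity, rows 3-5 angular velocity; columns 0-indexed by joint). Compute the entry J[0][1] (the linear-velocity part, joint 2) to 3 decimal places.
-2.127

axis z_1 = (0.8660,0.5000,0.0000); lever o_n−o_1 = (-2.0116,5.5477,-4.2534)
cross product → J_v[:, 1] = (-2.1267,3.6836,5.8102)
J_ω[:, 1] = z_1
entry J[0][1] = -2.1267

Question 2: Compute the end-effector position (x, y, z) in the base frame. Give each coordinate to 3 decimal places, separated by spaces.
-4.012 9.012 -1.253

after link 1: o_1 = (-2.0000, 3.4641, 3.0000)
after link 2: o_2 = (-2.0000, 3.4641, 3.0000)
after link 3: o_3 = (-2.2835, 2.2231, 3.6160)
after link 4: o_4 = (-0.2665, 3.1791, 1.8788)
after link 5: o_5 = (-0.5727, 6.1589, -1.4419)
after link 6: o_6 = (-4.0116, 9.0118, -1.2534)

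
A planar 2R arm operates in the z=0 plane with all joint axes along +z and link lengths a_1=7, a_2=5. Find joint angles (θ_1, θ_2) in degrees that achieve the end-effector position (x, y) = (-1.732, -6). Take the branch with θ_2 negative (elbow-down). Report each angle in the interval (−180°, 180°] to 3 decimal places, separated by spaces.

-62.204 -120.000

cos θ_2 = (38.9998−7²−5²)/(2·7·5) = -0.5000; θ_2 = -120.0002° (elbow-down)
β = atan2(-6.0000,-1.7320) = -106.1017°; ψ = atan2(-4.3301,4.5000) = -43.8979°
θ_1 = β − ψ = -62.2037°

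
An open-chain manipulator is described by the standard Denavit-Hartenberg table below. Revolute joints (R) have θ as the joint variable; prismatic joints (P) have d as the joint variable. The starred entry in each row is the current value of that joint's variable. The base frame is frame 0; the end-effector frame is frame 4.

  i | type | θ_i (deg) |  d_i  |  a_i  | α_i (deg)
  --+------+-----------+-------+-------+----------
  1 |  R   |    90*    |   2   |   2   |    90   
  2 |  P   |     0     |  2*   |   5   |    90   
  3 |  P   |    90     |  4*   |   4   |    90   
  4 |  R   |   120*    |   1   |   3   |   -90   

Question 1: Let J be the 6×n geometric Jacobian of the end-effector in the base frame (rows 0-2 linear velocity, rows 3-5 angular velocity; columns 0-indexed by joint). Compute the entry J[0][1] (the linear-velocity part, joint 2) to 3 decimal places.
1.000

prismatic axis z_1 = (1.0000,-0.0000,0.0000)
J_v[:, 1] = z_1; J_ω[:, 1] = (0,0,0)
entry J[0][1] = 1.0000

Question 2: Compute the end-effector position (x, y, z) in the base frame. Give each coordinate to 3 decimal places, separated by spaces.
after link 1: o_1 = (0.0000, 2.0000, 2.0000)
after link 2: o_2 = (2.0000, 7.0000, 2.0000)
after link 3: o_3 = (6.0000, 7.0000, -2.0000)
after link 4: o_4 = (4.5000, 8.0000, -4.5981)

4.500 8.000 -4.598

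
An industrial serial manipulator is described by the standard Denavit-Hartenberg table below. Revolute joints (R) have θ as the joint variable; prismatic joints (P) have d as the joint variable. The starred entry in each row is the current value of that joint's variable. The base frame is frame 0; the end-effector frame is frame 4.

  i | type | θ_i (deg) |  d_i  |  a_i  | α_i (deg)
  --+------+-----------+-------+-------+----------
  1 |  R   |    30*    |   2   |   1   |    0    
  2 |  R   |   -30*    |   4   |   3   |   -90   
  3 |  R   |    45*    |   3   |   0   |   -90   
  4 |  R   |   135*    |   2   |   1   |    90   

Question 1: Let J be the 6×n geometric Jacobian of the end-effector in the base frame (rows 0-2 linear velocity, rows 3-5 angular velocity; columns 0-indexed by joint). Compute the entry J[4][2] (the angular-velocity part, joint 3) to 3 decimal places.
1.000

axis z_2 = (0.0000,1.0000,0.0000); lever o_n−o_2 = (-1.9142,2.2929,-0.9142)
cross product → J_v[:, 2] = (-0.9142,-0.0000,1.9142)
J_ω[:, 2] = z_2
entry J[4][2] = 1.0000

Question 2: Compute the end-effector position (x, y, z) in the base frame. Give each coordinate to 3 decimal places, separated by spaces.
after link 1: o_1 = (0.8660, 0.5000, 2.0000)
after link 2: o_2 = (3.8660, 0.5000, 6.0000)
after link 3: o_3 = (3.8660, 3.5000, 6.0000)
after link 4: o_4 = (1.9518, 2.7929, 5.0858)

1.952 2.793 5.086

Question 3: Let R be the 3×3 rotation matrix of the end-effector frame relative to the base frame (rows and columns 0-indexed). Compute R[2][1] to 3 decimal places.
-0.707

End-effector y-axis (col 1 of R) = (-0.7071,0.0000,-0.7071)
R[2][1] = -0.7071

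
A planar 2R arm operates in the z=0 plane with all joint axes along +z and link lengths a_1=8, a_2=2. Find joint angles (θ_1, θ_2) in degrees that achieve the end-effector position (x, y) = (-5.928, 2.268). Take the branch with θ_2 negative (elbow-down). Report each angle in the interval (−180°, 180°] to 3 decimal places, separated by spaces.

168.126 -150.008

cos θ_2 = (40.2850−8²−2²)/(2·8·2) = -0.8661; θ_2 = -150.0078° (elbow-down)
β = atan2(2.2680,-5.9280) = 159.0636°; ψ = atan2(-0.9998,6.2678) = -9.0628°
θ_1 = β − ψ = 168.1264°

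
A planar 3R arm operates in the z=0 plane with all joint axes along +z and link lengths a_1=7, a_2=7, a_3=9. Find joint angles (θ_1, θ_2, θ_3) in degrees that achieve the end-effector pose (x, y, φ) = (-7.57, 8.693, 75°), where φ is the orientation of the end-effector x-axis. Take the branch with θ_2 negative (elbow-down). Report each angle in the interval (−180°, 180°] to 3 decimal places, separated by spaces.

wrist centre = target − a_3·(cos φ, sin φ) = (-9.8994, -0.0003)
cos θ_2 = (97.9976−7²−7²)/(2·7·7) = -0.0000; θ_2 = -90.0014° (elbow-down)
β = atan2(-0.0003,-9.8994) = -179.9981°; ψ = atan2(-7.0000,6.9998) = -45.0007°
θ_1 = β − ψ = -134.9974°
θ_3 = φ − θ_1 − θ_2 = -60.0012° (wrapped to (-180°,180°])

-134.997 -90.001 -60.001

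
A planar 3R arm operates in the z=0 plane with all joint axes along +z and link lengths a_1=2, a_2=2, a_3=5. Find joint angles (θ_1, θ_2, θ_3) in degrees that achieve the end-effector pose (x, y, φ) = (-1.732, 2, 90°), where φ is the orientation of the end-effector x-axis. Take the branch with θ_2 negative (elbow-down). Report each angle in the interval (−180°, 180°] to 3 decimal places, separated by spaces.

wrist centre = target − a_3·(cos φ, sin φ) = (-1.7320, -3.0000)
cos θ_2 = (11.9998−2²−2²)/(2·2·2) = 0.5000; θ_2 = -60.0015° (elbow-down)
β = atan2(-3.0000,-1.7320) = -119.9993°; ψ = atan2(-1.7321,3.0000) = -30.0007°
θ_1 = β − ψ = -89.9985°
θ_3 = φ − θ_1 − θ_2 = -120.0000° (wrapped to (-180°,180°])

-89.999 -60.001 -120.000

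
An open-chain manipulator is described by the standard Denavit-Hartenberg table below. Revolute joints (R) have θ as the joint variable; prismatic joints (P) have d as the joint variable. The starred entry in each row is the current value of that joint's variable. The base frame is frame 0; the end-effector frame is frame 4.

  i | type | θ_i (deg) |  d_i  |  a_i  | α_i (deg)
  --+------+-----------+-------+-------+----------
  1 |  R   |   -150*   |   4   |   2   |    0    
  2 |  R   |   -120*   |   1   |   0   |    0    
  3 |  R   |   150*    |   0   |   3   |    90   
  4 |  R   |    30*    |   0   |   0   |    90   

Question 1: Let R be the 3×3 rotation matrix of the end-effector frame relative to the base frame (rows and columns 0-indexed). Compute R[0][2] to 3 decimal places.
-0.250

End-effector z-axis (col 2 of R) = (-0.2500,-0.4330,-0.8660)
R[0][2] = -0.2500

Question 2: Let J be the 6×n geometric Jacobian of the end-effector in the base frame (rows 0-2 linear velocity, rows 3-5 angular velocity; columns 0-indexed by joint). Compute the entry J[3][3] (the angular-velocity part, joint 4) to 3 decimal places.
axis z_3 = (-0.8660,0.5000,0.0000); lever o_n−o_3 = (0.0000,0.0000,0.0000)
cross product → J_v[:, 3] = (0.0000,0.0000,-0.0000)
J_ω[:, 3] = z_3
entry J[3][3] = -0.8660

-0.866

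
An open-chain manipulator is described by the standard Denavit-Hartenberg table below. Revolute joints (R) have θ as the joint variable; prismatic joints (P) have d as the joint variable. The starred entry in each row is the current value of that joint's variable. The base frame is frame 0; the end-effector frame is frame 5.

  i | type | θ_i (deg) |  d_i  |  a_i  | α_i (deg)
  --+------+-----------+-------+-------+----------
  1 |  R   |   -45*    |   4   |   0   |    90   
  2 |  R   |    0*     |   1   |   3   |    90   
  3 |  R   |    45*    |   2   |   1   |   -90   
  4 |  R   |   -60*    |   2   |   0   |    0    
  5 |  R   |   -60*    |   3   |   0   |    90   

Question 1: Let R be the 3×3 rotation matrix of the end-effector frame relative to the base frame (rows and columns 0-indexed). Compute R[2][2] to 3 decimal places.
0.500

End-effector z-axis (col 2 of R) = (-0.0000,0.8660,0.5000)
R[2][2] = 0.5000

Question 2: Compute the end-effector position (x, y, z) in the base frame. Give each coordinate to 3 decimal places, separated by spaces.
after link 1: o_1 = (0.0000, 0.0000, 4.0000)
after link 2: o_2 = (1.4142, -2.8284, 4.0000)
after link 3: o_3 = (1.4142, -3.8284, 2.0000)
after link 4: o_4 = (-0.5858, -3.8284, 2.0000)
after link 5: o_5 = (-3.5858, -3.8284, 2.0000)

-3.586 -3.828 2.000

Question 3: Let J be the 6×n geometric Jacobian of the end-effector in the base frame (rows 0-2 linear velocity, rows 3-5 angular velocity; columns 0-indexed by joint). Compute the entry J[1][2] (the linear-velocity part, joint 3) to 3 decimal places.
axis z_2 = (-0.0000,-0.0000,-1.0000); lever o_n−o_2 = (-5.0000,-1.0000,-2.0000)
cross product → J_v[:, 2] = (-1.0000,5.0000,-0.0000)
J_ω[:, 2] = z_2
entry J[1][2] = 5.0000

5.000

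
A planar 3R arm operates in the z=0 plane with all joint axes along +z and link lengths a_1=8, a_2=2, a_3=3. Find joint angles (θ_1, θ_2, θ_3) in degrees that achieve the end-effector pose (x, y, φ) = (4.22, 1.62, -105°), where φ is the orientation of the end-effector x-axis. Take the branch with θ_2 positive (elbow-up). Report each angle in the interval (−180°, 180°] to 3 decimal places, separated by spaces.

29.999 134.994 90.007

wrist centre = target − a_3·(cos φ, sin φ) = (4.9965, 4.5178)
cos θ_2 = (45.3749−8²−2²)/(2·8·2) = -0.7070; θ_2 = 134.9941° (elbow-up)
β = atan2(4.5178,4.9965) = 42.1198°; ψ = atan2(1.4144,6.5859) = 12.1204°
θ_1 = β − ψ = 29.9993°
θ_3 = φ − θ_1 − θ_2 = 90.0065° (wrapped to (-180°,180°])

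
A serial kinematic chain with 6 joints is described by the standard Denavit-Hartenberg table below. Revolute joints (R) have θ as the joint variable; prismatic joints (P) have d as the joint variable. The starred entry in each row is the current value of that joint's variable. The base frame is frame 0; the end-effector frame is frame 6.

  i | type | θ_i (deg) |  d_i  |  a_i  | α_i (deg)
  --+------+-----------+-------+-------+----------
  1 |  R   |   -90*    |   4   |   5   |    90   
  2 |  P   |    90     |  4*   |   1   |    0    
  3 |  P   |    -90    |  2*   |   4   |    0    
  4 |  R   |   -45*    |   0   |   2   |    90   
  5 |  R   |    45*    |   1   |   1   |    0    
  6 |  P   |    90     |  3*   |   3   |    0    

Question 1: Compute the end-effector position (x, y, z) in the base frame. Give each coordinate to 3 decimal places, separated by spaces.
-8.828 -6.586 1.757

after link 1: o_1 = (0.0000, -5.0000, 4.0000)
after link 2: o_2 = (-4.0000, -5.0000, 5.0000)
after link 3: o_3 = (-6.0000, -9.0000, 5.0000)
after link 4: o_4 = (-6.0000, -10.4142, 3.5858)
after link 5: o_5 = (-6.7071, -10.2071, 2.3787)
after link 6: o_6 = (-8.8284, -6.5858, 1.7574)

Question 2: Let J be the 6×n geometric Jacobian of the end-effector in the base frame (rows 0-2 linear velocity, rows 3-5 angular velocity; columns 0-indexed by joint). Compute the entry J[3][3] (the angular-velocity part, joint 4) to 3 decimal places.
axis z_3 = (-1.0000,-0.0000,0.0000); lever o_n−o_3 = (-2.8284,2.4142,-3.2426)
cross product → J_v[:, 3] = (0.0000,-3.2426,-2.4142)
J_ω[:, 3] = z_3
entry J[3][3] = -1.0000

-1.000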